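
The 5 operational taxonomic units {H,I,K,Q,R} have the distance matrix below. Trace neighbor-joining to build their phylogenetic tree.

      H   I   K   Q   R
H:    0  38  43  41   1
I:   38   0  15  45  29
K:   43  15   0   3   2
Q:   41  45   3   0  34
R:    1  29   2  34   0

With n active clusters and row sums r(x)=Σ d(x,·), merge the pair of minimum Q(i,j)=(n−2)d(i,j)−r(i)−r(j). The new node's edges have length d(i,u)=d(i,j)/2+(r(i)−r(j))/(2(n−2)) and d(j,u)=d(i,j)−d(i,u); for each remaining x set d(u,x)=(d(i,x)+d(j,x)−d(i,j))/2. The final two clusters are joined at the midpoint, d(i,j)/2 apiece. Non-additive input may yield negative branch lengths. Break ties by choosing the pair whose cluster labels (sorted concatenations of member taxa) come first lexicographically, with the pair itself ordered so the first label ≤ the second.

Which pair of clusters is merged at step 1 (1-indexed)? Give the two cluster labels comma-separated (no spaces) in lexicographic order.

H,R

1. join H+R (d=1, Q=-186) ⇒ HR; edges |H|=10, |R|=-9
  updated: d(HR,I)=33, d(HR,K)=22, d(HR,Q)=37
2. join HR+I (d=33, Q=-119) ⇒ HIR; edges |HR|=65/4, |I|=67/4
  updated: d(HIR,K)=2, d(HIR,Q)=49/2
3. join HIR+K (d=2, Q=-59/2) ⇒ HIKR; edges |HIR|=47/4, |K|=-39/4
  updated: d(HIKR,Q)=51/4
4. join HIKR+Q (d=51/4) ⇒ HIKQR; edges |HIKR|=51/8, |Q|=51/8
final tree: ((((H:10,R:-9):65/4,I:67/4):47/4,K:-39/4):51/8,Q:51/8)
total length: 195/4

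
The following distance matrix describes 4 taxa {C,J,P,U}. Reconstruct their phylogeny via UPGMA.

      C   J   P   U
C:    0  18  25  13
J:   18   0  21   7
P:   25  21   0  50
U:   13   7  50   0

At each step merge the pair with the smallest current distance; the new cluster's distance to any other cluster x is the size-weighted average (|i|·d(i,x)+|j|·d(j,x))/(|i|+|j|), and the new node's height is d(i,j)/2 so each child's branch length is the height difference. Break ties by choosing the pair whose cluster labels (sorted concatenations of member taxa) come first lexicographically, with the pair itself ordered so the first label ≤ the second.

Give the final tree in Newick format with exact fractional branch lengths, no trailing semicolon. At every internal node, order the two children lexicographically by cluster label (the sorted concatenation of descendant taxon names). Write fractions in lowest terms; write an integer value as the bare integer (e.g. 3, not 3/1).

((C:31/4,(J:7/2,U:7/2):17/4):33/4,P:16)

1. join J+U (d=7) ⇒ JU; edges |J|=7/2, |U|=7/2
  updated: d(C,JU)=31/2, d(JU,P)=71/2
2. join C+JU (d=31/2) ⇒ CJU; edges |C|=31/4, |JU|=17/4
  updated: d(CJU,P)=32
3. join CJU+P (d=32) ⇒ CJPU; edges |CJU|=33/4, |P|=16
final tree: ((C:31/4,(J:7/2,U:7/2):17/4):33/4,P:16)
total length: 173/4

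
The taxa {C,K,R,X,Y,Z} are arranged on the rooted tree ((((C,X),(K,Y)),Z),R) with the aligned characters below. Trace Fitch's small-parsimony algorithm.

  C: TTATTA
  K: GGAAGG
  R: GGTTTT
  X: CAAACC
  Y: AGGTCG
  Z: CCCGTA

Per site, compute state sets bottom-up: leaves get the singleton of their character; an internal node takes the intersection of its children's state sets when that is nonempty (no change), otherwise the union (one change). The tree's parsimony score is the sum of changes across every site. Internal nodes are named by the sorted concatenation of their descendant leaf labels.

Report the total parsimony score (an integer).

19

[col 0] CX: children C:{T}, X:{C} ∪→ {C,T}; cost 1
[col 0] KY: children K:{G}, Y:{A} ∪→ {A,G}; cost 1
[col 0] CKXY: children CX:{C,T}, KY:{A,G} ∪→ {A,C,G,T}; cost 1
[col 0] CKXYZ: children CKXY:{A,C,G,T}, Z:{C} ∩→ {C}; cost 0
[col 0] CKRXYZ: children CKXYZ:{C}, R:{G} ∪→ {C,G}; cost 1
[col 1] CX: children C:{T}, X:{A} ∪→ {A,T}; cost 1
[col 1] KY: children K:{G}, Y:{G} ∩→ {G}; cost 0
[col 1] CKXY: children CX:{A,T}, KY:{G} ∪→ {A,G,T}; cost 1
[col 1] CKXYZ: children CKXY:{A,G,T}, Z:{C} ∪→ {A,C,G,T}; cost 1
[col 1] CKRXYZ: children CKXYZ:{A,C,G,T}, R:{G} ∩→ {G}; cost 0
[col 2] CX: children C:{A}, X:{A} ∩→ {A}; cost 0
[col 2] KY: children K:{A}, Y:{G} ∪→ {A,G}; cost 1
[col 2] CKXY: children CX:{A}, KY:{A,G} ∩→ {A}; cost 0
[col 2] CKXYZ: children CKXY:{A}, Z:{C} ∪→ {A,C}; cost 1
[col 2] CKRXYZ: children CKXYZ:{A,C}, R:{T} ∪→ {A,C,T}; cost 1
[col 3] CX: children C:{T}, X:{A} ∪→ {A,T}; cost 1
[col 3] KY: children K:{A}, Y:{T} ∪→ {A,T}; cost 1
[col 3] CKXY: children CX:{A,T}, KY:{A,T} ∩→ {A,T}; cost 0
[col 3] CKXYZ: children CKXY:{A,T}, Z:{G} ∪→ {A,G,T}; cost 1
[col 3] CKRXYZ: children CKXYZ:{A,G,T}, R:{T} ∩→ {T}; cost 0
[col 4] CX: children C:{T}, X:{C} ∪→ {C,T}; cost 1
[col 4] KY: children K:{G}, Y:{C} ∪→ {C,G}; cost 1
[col 4] CKXY: children CX:{C,T}, KY:{C,G} ∩→ {C}; cost 0
[col 4] CKXYZ: children CKXY:{C}, Z:{T} ∪→ {C,T}; cost 1
[col 4] CKRXYZ: children CKXYZ:{C,T}, R:{T} ∩→ {T}; cost 0
[col 5] CX: children C:{A}, X:{C} ∪→ {A,C}; cost 1
[col 5] KY: children K:{G}, Y:{G} ∩→ {G}; cost 0
[col 5] CKXY: children CX:{A,C}, KY:{G} ∪→ {A,C,G}; cost 1
[col 5] CKXYZ: children CKXY:{A,C,G}, Z:{A} ∩→ {A}; cost 0
[col 5] CKRXYZ: children CKXYZ:{A}, R:{T} ∪→ {A,T}; cost 1
per-site changes: [4, 3, 3, 3, 3, 3]; total = 19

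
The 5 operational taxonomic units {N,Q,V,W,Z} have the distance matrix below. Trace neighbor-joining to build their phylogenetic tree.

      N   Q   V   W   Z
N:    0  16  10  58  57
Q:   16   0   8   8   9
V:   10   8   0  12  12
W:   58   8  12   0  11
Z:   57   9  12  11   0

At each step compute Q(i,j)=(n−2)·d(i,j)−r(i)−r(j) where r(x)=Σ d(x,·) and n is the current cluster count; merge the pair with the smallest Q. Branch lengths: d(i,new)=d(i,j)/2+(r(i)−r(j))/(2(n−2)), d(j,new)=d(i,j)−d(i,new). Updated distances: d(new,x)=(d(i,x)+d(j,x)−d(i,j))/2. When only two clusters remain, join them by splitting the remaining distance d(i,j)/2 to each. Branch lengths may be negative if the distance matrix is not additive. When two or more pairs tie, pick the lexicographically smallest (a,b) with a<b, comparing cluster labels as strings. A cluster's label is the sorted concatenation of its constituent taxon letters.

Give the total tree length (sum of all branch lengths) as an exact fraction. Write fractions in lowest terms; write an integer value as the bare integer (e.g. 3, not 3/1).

1. join N+V (d=10, Q=-153) ⇒ NV; edges |N|=43/2, |V|=-23/2
  updated: d(NV,Q)=7, d(NV,W)=30, d(NV,Z)=59/2
2. join NV+Q (d=7, Q=-153/2) ⇒ NQV; edges |NV|=113/8, |Q|=-57/8
  updated: d(NQV,W)=31/2, d(NQV,Z)=63/4
3. join NQV+W (d=31/2, Q=-169/4) ⇒ NQVW; edges |NQV|=81/8, |W|=43/8
  updated: d(NQVW,Z)=45/8
4. join NQVW+Z (d=45/8) ⇒ NQVWZ; edges |NQVW|=45/16, |Z|=45/16
final tree: ((((N:43/2,V:-23/2):113/8,Q:-57/8):81/8,W:43/8):45/16,Z:45/16)
total length: 305/8

305/8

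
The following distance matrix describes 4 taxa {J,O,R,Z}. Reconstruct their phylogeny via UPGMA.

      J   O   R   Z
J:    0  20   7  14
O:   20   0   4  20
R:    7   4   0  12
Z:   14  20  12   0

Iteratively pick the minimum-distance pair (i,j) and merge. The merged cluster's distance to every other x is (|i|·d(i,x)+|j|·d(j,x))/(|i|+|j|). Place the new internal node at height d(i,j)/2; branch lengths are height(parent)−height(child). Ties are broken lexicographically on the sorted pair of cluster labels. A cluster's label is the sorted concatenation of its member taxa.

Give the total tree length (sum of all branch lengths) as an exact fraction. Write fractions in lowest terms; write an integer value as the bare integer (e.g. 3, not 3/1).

289/12

iteration 1: select O,R (d=4); attach at lengths (2, 2); label the merged cluster OR
  updated: d(J,OR)=27/2, d(OR,Z)=16
iteration 2: select J,OR (d=27/2); attach at lengths (27/4, 19/4); label the merged cluster JOR
  updated: d(JOR,Z)=46/3
iteration 3: select JOR,Z (d=46/3); attach at lengths (11/12, 23/3); label the merged cluster JORZ
final tree: ((J:27/4,(O:2,R:2):19/4):11/12,Z:23/3)
total length: 289/12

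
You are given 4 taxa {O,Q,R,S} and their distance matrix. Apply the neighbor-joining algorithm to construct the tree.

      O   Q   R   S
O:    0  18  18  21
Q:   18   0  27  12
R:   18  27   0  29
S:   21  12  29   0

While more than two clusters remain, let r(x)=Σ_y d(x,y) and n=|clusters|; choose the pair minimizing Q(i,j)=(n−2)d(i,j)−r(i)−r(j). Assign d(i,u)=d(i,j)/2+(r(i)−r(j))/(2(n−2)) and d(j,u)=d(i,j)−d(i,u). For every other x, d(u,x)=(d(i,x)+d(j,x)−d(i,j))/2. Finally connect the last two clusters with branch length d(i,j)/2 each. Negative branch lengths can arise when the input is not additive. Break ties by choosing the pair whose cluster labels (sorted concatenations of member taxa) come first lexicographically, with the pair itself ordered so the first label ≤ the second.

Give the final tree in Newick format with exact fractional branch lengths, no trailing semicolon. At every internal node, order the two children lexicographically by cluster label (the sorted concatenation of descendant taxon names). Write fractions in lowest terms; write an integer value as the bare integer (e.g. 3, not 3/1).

step 1: merge (O,R) at d=18, Q=-95; branch lengths O→19/4, R→53/4; new cluster OR
  updated: d(OR,Q)=27/2, d(OR,S)=16
step 2: merge (OR,Q) at d=27/2, Q=-83/2; branch lengths OR→35/4, Q→19/4; new cluster OQR
  updated: d(OQR,S)=29/4
step 3: merge (OQR,S) at d=29/4; branch lengths OQR→29/8, S→29/8; new cluster OQRS
final tree: (((O:19/4,R:53/4):35/4,Q:19/4):29/8,S:29/8)
total length: 155/4

(((O:19/4,R:53/4):35/4,Q:19/4):29/8,S:29/8)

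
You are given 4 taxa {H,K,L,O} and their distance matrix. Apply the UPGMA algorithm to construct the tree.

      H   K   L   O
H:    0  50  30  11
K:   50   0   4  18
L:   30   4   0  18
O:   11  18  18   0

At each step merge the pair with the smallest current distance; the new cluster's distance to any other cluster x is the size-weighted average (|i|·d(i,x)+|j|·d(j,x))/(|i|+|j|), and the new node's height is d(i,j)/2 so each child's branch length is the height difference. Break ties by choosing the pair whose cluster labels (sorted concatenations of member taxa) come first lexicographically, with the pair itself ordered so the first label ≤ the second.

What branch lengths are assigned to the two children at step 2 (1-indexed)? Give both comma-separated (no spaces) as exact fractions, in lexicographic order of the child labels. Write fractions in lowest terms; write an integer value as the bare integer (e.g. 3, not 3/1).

1. join K+L (d=4) ⇒ KL; edges |K|=2, |L|=2
  updated: d(H,KL)=40, d(KL,O)=18
2. join H+O (d=11) ⇒ HO; edges |H|=11/2, |O|=11/2
  updated: d(HO,KL)=29
3. join HO+KL (d=29) ⇒ HKLO; edges |HO|=9, |KL|=25/2
final tree: ((H:11/2,O:11/2):9,(K:2,L:2):25/2)
total length: 73/2

11/2,11/2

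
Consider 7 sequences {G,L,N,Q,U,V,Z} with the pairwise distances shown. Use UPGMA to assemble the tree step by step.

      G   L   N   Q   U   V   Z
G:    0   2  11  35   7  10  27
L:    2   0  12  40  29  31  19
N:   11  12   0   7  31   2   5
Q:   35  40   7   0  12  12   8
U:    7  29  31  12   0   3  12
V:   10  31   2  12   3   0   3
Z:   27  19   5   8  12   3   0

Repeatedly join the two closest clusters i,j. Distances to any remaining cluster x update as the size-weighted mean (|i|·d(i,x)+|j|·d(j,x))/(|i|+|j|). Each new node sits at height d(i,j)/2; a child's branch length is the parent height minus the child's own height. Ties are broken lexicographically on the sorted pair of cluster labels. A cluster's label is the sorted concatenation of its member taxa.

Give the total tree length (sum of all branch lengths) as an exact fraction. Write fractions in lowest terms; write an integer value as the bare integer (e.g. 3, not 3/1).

1. join G+L (d=2) ⇒ GL; edges |G|=1, |L|=1
  updated: d(GL,N)=23/2, d(GL,Q)=75/2, d(GL,U)=18, d(GL,V)=41/2, d(GL,Z)=23
2. join N+V (d=2) ⇒ NV; edges |N|=1, |V|=1
  updated: d(GL,NV)=16, d(NV,Q)=19/2, d(NV,U)=17, d(NV,Z)=4
3. join NV+Z (d=4) ⇒ NVZ; edges |NV|=1, |Z|=2
  updated: d(GL,NVZ)=55/3, d(NVZ,Q)=9, d(NVZ,U)=46/3
4. join NVZ+Q (d=9) ⇒ NQVZ; edges |NVZ|=5/2, |Q|=9/2
  updated: d(GL,NQVZ)=185/8, d(NQVZ,U)=29/2
5. join NQVZ+U (d=29/2) ⇒ NQUVZ; edges |NQVZ|=11/4, |U|=29/4
  updated: d(GL,NQUVZ)=221/10
6. join GL+NQUVZ (d=221/10) ⇒ GLNQUVZ; edges |GL|=201/20, |NQUVZ|=19/5
final tree: ((G:1,L:1):201/20,((((N:1,V:1):1,Z:2):5/2,Q:9/2):11/4,U:29/4):19/5)
total length: 757/20

757/20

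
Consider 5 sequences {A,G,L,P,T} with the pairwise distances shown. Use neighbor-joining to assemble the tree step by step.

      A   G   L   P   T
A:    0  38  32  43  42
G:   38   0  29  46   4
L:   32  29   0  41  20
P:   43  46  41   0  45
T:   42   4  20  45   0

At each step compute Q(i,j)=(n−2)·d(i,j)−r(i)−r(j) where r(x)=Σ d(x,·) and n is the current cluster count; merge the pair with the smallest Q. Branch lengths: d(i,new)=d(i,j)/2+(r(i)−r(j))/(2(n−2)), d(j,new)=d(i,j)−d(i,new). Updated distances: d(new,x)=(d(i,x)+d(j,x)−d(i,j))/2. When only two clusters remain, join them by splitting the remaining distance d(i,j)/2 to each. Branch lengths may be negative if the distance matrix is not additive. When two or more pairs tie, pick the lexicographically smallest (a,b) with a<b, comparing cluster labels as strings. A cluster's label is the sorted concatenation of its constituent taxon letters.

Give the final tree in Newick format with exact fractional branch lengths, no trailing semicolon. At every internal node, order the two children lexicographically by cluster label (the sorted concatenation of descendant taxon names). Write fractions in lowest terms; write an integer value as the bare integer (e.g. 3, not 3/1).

step 1: merge (G,T) at d=4, Q=-216; branch lengths G→3, T→1; new cluster GT
  updated: d(A,GT)=38, d(GT,L)=45/2, d(GT,P)=87/2
step 2: merge (A,P) at d=43, Q=-309/2; branch lengths A→143/8, P→201/8; new cluster AP
  updated: d(AP,GT)=77/4, d(AP,L)=15
step 3: merge (AP,GT) at d=77/4, Q=-227/4; branch lengths AP→47/8, GT→107/8; new cluster AGPT
  updated: d(AGPT,L)=73/8
step 4: merge (AGPT,L) at d=73/8; branch lengths AGPT→73/16, L→73/16; new cluster AGLPT
final tree: (((A:143/8,P:201/8):47/8,(G:3,T:1):107/8):73/16,L:73/16)
total length: 603/8

(((A:143/8,P:201/8):47/8,(G:3,T:1):107/8):73/16,L:73/16)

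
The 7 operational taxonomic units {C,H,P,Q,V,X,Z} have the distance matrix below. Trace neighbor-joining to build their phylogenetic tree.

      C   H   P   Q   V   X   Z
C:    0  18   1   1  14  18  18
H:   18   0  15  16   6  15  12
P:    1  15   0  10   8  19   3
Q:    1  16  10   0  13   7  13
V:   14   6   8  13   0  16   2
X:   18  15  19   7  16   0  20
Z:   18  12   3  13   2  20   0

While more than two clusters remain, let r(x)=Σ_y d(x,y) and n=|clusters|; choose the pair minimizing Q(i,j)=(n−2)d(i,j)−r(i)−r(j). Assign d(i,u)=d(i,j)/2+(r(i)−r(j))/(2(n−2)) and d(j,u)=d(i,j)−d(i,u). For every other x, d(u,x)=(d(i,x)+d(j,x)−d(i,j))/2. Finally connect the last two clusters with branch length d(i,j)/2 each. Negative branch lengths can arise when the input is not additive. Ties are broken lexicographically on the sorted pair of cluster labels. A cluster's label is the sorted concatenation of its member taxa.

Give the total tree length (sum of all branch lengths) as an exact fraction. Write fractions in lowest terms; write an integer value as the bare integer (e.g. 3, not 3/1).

step 1: merge (C,Q) at d=1, Q=-125; branch lengths C→3/2, Q→-1/2; new cluster CQ
  updated: d(CQ,H)=33/2, d(CQ,P)=5, d(CQ,V)=13, d(CQ,X)=12, d(CQ,Z)=15
step 2: merge (CQ,X) at d=12, Q=-191/2; branch lengths CQ→55/16, X→137/16; new cluster CQX
  updated: d(CQX,H)=39/4, d(CQX,P)=6, d(CQX,V)=17/2, d(CQX,Z)=23/2
step 3: merge (P,Z) at d=3, Q=-103/2; branch lengths P→25/12, Z→11/12; new cluster PZ
  updated: d(CQX,PZ)=29/4, d(H,PZ)=12, d(PZ,V)=7/2
step 4: merge (CQX,H) at d=39/4, Q=-135/4; branch lengths CQX→69/16, H→87/16; new cluster CHQX
  updated: d(CHQX,PZ)=19/4, d(CHQX,V)=19/8
step 5: merge (CHQX,PZ) at d=19/4, Q=-85/8; branch lengths CHQX→29/16, PZ→47/16; new cluster CHPQXZ
  updated: d(CHPQXZ,V)=9/16
step 6: merge (CHPQXZ,V) at d=9/16; branch lengths CHPQXZ→9/32, V→9/32; new cluster CHPQVXZ
final tree: (((((C:3/2,Q:-1/2):55/16,X:137/16):69/16,H:87/16):29/16,(P:25/12,Z:11/12):47/16):9/32,V:9/32)
total length: 497/16

497/16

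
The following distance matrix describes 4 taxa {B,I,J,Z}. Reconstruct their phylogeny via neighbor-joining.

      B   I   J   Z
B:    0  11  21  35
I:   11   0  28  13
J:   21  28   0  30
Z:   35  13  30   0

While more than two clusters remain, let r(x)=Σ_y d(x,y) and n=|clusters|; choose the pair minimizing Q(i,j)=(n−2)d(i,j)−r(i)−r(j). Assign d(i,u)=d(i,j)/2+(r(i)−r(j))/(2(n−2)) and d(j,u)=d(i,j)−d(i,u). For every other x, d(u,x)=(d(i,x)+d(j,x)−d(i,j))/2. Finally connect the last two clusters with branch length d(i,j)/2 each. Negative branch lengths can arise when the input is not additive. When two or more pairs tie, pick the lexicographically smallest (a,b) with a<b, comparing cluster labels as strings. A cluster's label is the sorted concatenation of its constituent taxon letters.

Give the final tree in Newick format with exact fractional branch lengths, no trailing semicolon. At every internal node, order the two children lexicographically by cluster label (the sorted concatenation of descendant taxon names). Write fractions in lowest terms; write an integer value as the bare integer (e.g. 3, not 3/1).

(((B:15/2,J:27/2):9,I:0):13/2,Z:13/2)

1. join B+J (d=21, Q=-104) ⇒ BJ; edges |B|=15/2, |J|=27/2
  updated: d(BJ,I)=9, d(BJ,Z)=22
2. join BJ+I (d=9, Q=-44) ⇒ BIJ; edges |BJ|=9, |I|=0
  updated: d(BIJ,Z)=13
3. join BIJ+Z (d=13) ⇒ BIJZ; edges |BIJ|=13/2, |Z|=13/2
final tree: (((B:15/2,J:27/2):9,I:0):13/2,Z:13/2)
total length: 43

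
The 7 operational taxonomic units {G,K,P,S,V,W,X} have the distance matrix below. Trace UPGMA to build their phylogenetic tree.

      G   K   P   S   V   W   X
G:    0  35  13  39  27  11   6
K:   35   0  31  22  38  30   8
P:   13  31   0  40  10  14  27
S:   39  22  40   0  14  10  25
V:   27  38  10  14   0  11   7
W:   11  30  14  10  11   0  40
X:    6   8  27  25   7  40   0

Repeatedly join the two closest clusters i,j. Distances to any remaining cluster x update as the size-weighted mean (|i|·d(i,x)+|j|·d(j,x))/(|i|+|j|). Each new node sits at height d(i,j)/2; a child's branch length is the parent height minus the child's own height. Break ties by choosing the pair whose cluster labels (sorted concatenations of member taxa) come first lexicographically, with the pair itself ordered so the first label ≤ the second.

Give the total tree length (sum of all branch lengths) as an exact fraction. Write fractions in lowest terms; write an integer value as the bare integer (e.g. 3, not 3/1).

step 1: merge (G,X) at d=6; branch lengths G→3, X→3; new cluster GX
  updated: d(GX,K)=43/2, d(GX,P)=20, d(GX,S)=32, d(GX,V)=17, d(GX,W)=51/2
step 2: merge (P,V) at d=10; branch lengths P→5, V→5; new cluster PV
  updated: d(GX,PV)=37/2, d(K,PV)=69/2, d(PV,S)=27, d(PV,W)=25/2
step 3: merge (S,W) at d=10; branch lengths S→5, W→5; new cluster SW
  updated: d(GX,SW)=115/4, d(K,SW)=26, d(PV,SW)=79/4
step 4: merge (GX,PV) at d=37/2; branch lengths GX→25/4, PV→17/4; new cluster GPVX
  updated: d(GPVX,K)=28, d(GPVX,SW)=97/4
step 5: merge (GPVX,SW) at d=97/4; branch lengths GPVX→23/8, SW→57/8; new cluster GPSVWX
  updated: d(GPSVWX,K)=82/3
step 6: merge (GPSVWX,K) at d=82/3; branch lengths GPSVWX→37/24, K→41/3; new cluster GKPSVWX
final tree: ((((G:3,X:3):25/4,(P:5,V:5):17/4):23/8,(S:5,W:5):57/8):37/24,K:41/3)
total length: 1481/24

1481/24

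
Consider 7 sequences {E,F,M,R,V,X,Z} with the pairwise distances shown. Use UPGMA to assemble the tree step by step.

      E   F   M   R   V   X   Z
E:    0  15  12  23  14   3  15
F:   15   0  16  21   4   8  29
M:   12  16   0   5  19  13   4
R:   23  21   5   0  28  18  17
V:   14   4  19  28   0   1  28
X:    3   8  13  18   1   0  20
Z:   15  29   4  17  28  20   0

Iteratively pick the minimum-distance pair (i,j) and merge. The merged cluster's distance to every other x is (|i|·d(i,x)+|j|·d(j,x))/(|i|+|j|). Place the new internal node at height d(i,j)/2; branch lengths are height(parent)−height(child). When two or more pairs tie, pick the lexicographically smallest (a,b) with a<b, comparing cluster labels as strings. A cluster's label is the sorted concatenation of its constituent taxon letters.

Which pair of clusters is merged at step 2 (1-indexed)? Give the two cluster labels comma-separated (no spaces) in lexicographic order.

1. join V+X (d=1) ⇒ VX; edges |V|=1/2, |X|=1/2
  updated: d(E,VX)=17/2, d(F,VX)=6, d(M,VX)=16, d(R,VX)=23, d(VX,Z)=24
2. join M+Z (d=4) ⇒ MZ; edges |M|=2, |Z|=2
  updated: d(E,MZ)=27/2, d(F,MZ)=45/2, d(MZ,R)=11, d(MZ,VX)=20
3. join F+VX (d=6) ⇒ FVX; edges |F|=3, |VX|=5/2
  updated: d(E,FVX)=32/3, d(FVX,MZ)=125/6, d(FVX,R)=67/3
4. join E+FVX (d=32/3) ⇒ EFVX; edges |E|=16/3, |FVX|=7/3
  updated: d(EFVX,MZ)=19, d(EFVX,R)=45/2
5. join MZ+R (d=11) ⇒ MRZ; edges |MZ|=7/2, |R|=11/2
  updated: d(EFVX,MRZ)=121/6
6. join EFVX+MRZ (d=121/6) ⇒ EFMRVXZ; edges |EFVX|=19/4, |MRZ|=55/12
final tree: ((E:16/3,(F:3,(V:1/2,X:1/2):5/2):7/3):19/4,((M:2,Z:2):7/2,R:11/2):55/12)
total length: 73/2

M,Z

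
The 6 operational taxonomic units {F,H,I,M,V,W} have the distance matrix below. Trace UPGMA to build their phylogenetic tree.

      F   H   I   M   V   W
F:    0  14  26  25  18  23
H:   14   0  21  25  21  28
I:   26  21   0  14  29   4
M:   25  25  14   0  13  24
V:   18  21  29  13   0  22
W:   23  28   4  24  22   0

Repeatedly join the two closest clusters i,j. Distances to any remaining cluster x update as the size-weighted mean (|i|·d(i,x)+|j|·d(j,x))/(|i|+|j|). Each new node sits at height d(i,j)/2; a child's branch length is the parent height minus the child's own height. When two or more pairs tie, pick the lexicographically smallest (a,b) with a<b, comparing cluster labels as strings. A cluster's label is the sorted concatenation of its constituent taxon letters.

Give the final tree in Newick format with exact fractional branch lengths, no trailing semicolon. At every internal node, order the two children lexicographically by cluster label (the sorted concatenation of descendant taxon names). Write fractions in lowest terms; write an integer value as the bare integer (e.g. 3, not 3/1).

(((F:7,H:7):33/8,(M:13/2,V:13/2):37/8):9/16,(I:2,W:2):155/16)

step 1: merge (I,W) at d=4; branch lengths I→2, W→2; new cluster IW
  updated: d(F,IW)=49/2, d(H,IW)=49/2, d(IW,M)=19, d(IW,V)=51/2
step 2: merge (M,V) at d=13; branch lengths M→13/2, V→13/2; new cluster MV
  updated: d(F,MV)=43/2, d(H,MV)=23, d(IW,MV)=89/4
step 3: merge (F,H) at d=14; branch lengths F→7, H→7; new cluster FH
  updated: d(FH,IW)=49/2, d(FH,MV)=89/4
step 4: merge (FH,MV) at d=89/4; branch lengths FH→33/8, MV→37/8; new cluster FHMV
  updated: d(FHMV,IW)=187/8
step 5: merge (FHMV,IW) at d=187/8; branch lengths FHMV→9/16, IW→155/16; new cluster FHIMVW
final tree: (((F:7,H:7):33/8,(M:13/2,V:13/2):37/8):9/16,(I:2,W:2):155/16)
total length: 50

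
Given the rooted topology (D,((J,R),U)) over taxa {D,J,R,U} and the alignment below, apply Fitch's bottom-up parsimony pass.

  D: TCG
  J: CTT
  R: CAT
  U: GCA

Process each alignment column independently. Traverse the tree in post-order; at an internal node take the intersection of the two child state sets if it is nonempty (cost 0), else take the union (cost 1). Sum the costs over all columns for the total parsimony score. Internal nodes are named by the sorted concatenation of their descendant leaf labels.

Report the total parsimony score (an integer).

6

[col 0] JR: children J:{C}, R:{C} ∩→ {C}; cost 0
[col 0] JRU: children JR:{C}, U:{G} ∪→ {C,G}; cost 1
[col 0] DJRU: children D:{T}, JRU:{C,G} ∪→ {C,G,T}; cost 1
[col 1] JR: children J:{T}, R:{A} ∪→ {A,T}; cost 1
[col 1] JRU: children JR:{A,T}, U:{C} ∪→ {A,C,T}; cost 1
[col 1] DJRU: children D:{C}, JRU:{A,C,T} ∩→ {C}; cost 0
[col 2] JR: children J:{T}, R:{T} ∩→ {T}; cost 0
[col 2] JRU: children JR:{T}, U:{A} ∪→ {A,T}; cost 1
[col 2] DJRU: children D:{G}, JRU:{A,T} ∪→ {A,G,T}; cost 1
per-site changes: [2, 2, 2]; total = 6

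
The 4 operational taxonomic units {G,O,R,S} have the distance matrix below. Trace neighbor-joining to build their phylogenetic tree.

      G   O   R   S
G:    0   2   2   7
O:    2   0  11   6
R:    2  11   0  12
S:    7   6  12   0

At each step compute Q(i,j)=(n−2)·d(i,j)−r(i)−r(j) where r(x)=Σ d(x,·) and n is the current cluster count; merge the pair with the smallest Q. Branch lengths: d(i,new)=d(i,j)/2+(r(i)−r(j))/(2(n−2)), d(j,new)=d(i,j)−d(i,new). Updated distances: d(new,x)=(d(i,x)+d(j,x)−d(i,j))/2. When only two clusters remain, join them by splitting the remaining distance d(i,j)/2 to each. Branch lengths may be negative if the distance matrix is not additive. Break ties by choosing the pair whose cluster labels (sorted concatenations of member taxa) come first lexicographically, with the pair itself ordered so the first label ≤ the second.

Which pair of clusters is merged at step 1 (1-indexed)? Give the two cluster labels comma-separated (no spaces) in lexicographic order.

G,R

iteration 1: select G,R (d=2, Q=-32); attach at lengths (-5/2, 9/2); label the merged cluster GR
  updated: d(GR,O)=11/2, d(GR,S)=17/2
iteration 2: select GR,O (d=11/2, Q=-20); attach at lengths (4, 3/2); label the merged cluster GOR
  updated: d(GOR,S)=9/2
iteration 3: select GOR,S (d=9/2); attach at lengths (9/4, 9/4); label the merged cluster GORS
final tree: (((G:-5/2,R:9/2):4,O:3/2):9/4,S:9/4)
total length: 12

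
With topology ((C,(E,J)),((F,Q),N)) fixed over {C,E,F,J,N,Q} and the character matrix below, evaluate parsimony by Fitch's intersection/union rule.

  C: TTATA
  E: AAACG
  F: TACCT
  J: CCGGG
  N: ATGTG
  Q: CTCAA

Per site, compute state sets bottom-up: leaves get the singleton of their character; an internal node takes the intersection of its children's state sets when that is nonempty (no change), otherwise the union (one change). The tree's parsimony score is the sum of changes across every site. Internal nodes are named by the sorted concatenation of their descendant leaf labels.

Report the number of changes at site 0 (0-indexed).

site 0, node EJ: E={A} ∪ J={C} → {A,C} (+1)
site 0, node CEJ: C={T} ∪ EJ={A,C} → {A,C,T} (+1)
site 0, node FQ: F={T} ∪ Q={C} → {C,T} (+1)
site 0, node FNQ: FQ={C,T} ∪ N={A} → {A,C,T} (+1)
site 0, node CEFJNQ: CEJ={A,C,T} ∩ FNQ={A,C,T} → {A,C,T} (+0)
site 1, node EJ: E={A} ∪ J={C} → {A,C} (+1)
site 1, node CEJ: C={T} ∪ EJ={A,C} → {A,C,T} (+1)
site 1, node FQ: F={A} ∪ Q={T} → {A,T} (+1)
site 1, node FNQ: FQ={A,T} ∩ N={T} → {T} (+0)
site 1, node CEFJNQ: CEJ={A,C,T} ∩ FNQ={T} → {T} (+0)
site 2, node EJ: E={A} ∪ J={G} → {A,G} (+1)
site 2, node CEJ: C={A} ∩ EJ={A,G} → {A} (+0)
site 2, node FQ: F={C} ∩ Q={C} → {C} (+0)
site 2, node FNQ: FQ={C} ∪ N={G} → {C,G} (+1)
site 2, node CEFJNQ: CEJ={A} ∪ FNQ={C,G} → {A,C,G} (+1)
site 3, node EJ: E={C} ∪ J={G} → {C,G} (+1)
site 3, node CEJ: C={T} ∪ EJ={C,G} → {C,G,T} (+1)
site 3, node FQ: F={C} ∪ Q={A} → {A,C} (+1)
site 3, node FNQ: FQ={A,C} ∪ N={T} → {A,C,T} (+1)
site 3, node CEFJNQ: CEJ={C,G,T} ∩ FNQ={A,C,T} → {C,T} (+0)
site 4, node EJ: E={G} ∩ J={G} → {G} (+0)
site 4, node CEJ: C={A} ∪ EJ={G} → {A,G} (+1)
site 4, node FQ: F={T} ∪ Q={A} → {A,T} (+1)
site 4, node FNQ: FQ={A,T} ∪ N={G} → {A,G,T} (+1)
site 4, node CEFJNQ: CEJ={A,G} ∩ FNQ={A,G,T} → {A,G} (+0)
per-site changes: [4, 3, 3, 4, 3]; total = 17

4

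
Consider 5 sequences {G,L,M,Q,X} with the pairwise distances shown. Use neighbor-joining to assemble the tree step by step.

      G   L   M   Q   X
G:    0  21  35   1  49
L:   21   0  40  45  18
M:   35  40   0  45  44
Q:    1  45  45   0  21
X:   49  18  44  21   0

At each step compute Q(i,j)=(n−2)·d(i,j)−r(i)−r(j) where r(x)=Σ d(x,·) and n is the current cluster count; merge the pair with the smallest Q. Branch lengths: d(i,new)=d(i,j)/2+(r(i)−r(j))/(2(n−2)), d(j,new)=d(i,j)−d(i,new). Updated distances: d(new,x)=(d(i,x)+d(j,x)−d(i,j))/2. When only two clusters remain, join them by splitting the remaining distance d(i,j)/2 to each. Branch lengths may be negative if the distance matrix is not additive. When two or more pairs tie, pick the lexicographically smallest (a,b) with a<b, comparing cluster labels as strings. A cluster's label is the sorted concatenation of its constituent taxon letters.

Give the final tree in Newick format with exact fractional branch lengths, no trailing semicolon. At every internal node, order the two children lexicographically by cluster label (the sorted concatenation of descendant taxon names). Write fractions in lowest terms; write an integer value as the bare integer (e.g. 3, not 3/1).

((((G:-1/2,Q:3/2):31/2,M:24):9,L:15/2):21/4,X:21/4)

iteration 1: select G,Q (d=1, Q=-215); attach at lengths (-1/2, 3/2); label the merged cluster GQ
  updated: d(GQ,L)=65/2, d(GQ,M)=79/2, d(GQ,X)=69/2
iteration 2: select GQ,M (d=79/2, Q=-151); attach at lengths (31/2, 24); label the merged cluster GMQ
  updated: d(GMQ,L)=33/2, d(GMQ,X)=39/2
iteration 3: select GMQ,L (d=33/2, Q=-54); attach at lengths (9, 15/2); label the merged cluster GLMQ
  updated: d(GLMQ,X)=21/2
iteration 4: select GLMQ,X (d=21/2); attach at lengths (21/4, 21/4); label the merged cluster GLMQX
final tree: ((((G:-1/2,Q:3/2):31/2,M:24):9,L:15/2):21/4,X:21/4)
total length: 135/2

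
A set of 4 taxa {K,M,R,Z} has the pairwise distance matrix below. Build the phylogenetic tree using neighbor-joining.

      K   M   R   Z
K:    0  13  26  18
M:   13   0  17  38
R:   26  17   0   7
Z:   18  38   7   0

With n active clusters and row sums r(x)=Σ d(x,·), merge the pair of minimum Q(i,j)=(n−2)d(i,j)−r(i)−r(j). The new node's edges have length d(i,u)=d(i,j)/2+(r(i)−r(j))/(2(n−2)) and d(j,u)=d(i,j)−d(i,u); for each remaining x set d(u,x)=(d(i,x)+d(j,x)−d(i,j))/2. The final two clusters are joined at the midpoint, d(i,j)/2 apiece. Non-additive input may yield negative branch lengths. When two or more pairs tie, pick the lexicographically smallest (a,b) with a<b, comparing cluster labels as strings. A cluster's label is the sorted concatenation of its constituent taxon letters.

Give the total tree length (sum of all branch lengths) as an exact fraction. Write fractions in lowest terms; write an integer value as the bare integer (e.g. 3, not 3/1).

1. join K+M (d=13, Q=-99) ⇒ KM; edges |K|=15/4, |M|=37/4
  updated: d(KM,R)=15, d(KM,Z)=43/2
2. join KM+R (d=15, Q=-87/2) ⇒ KMR; edges |KM|=59/4, |R|=1/4
  updated: d(KMR,Z)=27/4
3. join KMR+Z (d=27/4) ⇒ KMRZ; edges |KMR|=27/8, |Z|=27/8
final tree: (((K:15/4,M:37/4):59/4,R:1/4):27/8,Z:27/8)
total length: 139/4

139/4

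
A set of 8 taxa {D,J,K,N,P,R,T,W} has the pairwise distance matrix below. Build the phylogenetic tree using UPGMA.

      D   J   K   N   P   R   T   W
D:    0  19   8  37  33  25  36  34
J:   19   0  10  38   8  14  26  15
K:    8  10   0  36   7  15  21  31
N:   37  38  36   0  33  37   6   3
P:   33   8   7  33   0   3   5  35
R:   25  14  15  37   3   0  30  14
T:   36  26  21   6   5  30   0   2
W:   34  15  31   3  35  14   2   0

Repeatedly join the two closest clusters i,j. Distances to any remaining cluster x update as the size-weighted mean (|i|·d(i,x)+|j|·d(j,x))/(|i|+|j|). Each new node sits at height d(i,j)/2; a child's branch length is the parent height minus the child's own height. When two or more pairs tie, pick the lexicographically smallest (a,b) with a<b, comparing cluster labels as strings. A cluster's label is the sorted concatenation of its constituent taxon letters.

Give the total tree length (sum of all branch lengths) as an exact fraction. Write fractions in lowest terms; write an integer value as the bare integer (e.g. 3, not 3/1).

778/15

iteration 1: select T,W (d=2); attach at lengths (1, 1); label the merged cluster TW
  updated: d(D,TW)=35, d(J,TW)=41/2, d(K,TW)=26, d(N,TW)=9/2, d(P,TW)=20, d(R,TW)=22
iteration 2: select P,R (d=3); attach at lengths (3/2, 3/2); label the merged cluster PR
  updated: d(D,PR)=29, d(J,PR)=11, d(K,PR)=11, d(N,PR)=35, d(PR,TW)=21
iteration 3: select N,TW (d=9/2); attach at lengths (9/4, 5/4); label the merged cluster NTW
  updated: d(D,NTW)=107/3, d(J,NTW)=79/3, d(K,NTW)=88/3, d(NTW,PR)=77/3
iteration 4: select D,K (d=8); attach at lengths (4, 4); label the merged cluster DK
  updated: d(DK,J)=29/2, d(DK,NTW)=65/2, d(DK,PR)=20
iteration 5: select J,PR (d=11); attach at lengths (11/2, 4); label the merged cluster JPR
  updated: d(DK,JPR)=109/6, d(JPR,NTW)=233/9
iteration 6: select DK,JPR (d=109/6); attach at lengths (61/12, 43/12); label the merged cluster DJKPR
  updated: d(DJKPR,NTW)=428/15
iteration 7: select DJKPR,NTW (d=428/15); attach at lengths (311/60, 721/60); label the merged cluster DJKNPRTW
final tree: (((D:4,K:4):61/12,(J:11/2,(P:3/2,R:3/2):4):43/12):311/60,(N:9/4,(T:1,W:1):5/4):721/60)
total length: 778/15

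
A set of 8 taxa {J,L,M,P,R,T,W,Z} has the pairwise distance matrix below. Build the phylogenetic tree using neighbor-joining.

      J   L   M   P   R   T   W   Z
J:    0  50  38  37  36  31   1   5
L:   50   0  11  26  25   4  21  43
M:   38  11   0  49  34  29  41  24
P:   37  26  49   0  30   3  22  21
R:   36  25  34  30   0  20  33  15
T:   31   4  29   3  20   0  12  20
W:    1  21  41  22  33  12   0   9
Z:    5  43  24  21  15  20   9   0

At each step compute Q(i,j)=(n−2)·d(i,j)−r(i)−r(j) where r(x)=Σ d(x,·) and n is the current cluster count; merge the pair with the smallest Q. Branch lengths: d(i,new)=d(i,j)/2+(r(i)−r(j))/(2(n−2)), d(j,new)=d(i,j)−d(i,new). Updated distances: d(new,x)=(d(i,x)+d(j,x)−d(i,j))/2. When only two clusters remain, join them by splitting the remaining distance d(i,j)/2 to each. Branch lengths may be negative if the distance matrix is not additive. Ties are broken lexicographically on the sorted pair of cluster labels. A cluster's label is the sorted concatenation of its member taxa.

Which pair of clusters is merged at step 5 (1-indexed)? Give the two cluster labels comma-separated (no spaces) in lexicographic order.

iteration 1: select L,M (d=11, Q=-340); attach at lengths (5/3, 28/3); label the merged cluster LM
  updated: d(J,LM)=77/2, d(LM,P)=32, d(LM,R)=24, d(LM,T)=11, d(LM,W)=51/2, d(LM,Z)=28
iteration 2: select J,W (d=1, Q=-246); attach at lengths (51/10, -41/10); label the merged cluster JW
  updated: d(JW,LM)=63/2, d(JW,P)=29, d(JW,R)=34, d(JW,T)=21, d(JW,Z)=13/2
iteration 3: select JW,Z (d=13/2, Q=-373/2); attach at lengths (115/16, -11/16); label the merged cluster JWZ
  updated: d(JWZ,LM)=53/2, d(JWZ,P)=87/4, d(JWZ,R)=85/4, d(JWZ,T)=69/4
iteration 4: select P,T (d=3, Q=-129); attach at lengths (89/12, -53/12); label the merged cluster PT
  updated: d(JWZ,PT)=18, d(LM,PT)=20, d(PT,R)=47/2
iteration 5: select JWZ,R (d=85/4, Q=-92); attach at lengths (79/8, 91/8); label the merged cluster JRWZ
  updated: d(JRWZ,LM)=117/8, d(JRWZ,PT)=81/8
iteration 6: select JRWZ,LM (d=117/8, Q=-179/4); attach at lengths (19/8, 49/4); label the merged cluster JLMRWZ
  updated: d(JLMRWZ,PT)=31/4
iteration 7: select JLMRWZ,PT (d=31/4); attach at lengths (31/8, 31/8); label the merged cluster JLMPRTWZ
final tree: (((((J:51/10,W:-41/10):115/16,Z:-11/16):79/8,R:91/8):19/8,(L:5/3,M:28/3):49/4):31/8,(P:89/12,T:-53/12):31/8)
total length: 521/8

JWZ,R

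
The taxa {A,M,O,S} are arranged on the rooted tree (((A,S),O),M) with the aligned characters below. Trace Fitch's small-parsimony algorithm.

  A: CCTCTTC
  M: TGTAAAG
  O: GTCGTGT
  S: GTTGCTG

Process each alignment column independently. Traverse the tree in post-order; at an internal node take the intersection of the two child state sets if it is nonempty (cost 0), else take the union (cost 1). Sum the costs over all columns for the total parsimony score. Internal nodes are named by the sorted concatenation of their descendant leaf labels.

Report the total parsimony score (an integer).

13

AS@0: {C} ∪ {G} = {C,G} (union, +1)
AOS@0: {C,G} ∩ {G} = {G} (intersection, +0)
AMOS@0: {G} ∪ {T} = {G,T} (union, +1)
AS@1: {C} ∪ {T} = {C,T} (union, +1)
AOS@1: {C,T} ∩ {T} = {T} (intersection, +0)
AMOS@1: {T} ∪ {G} = {G,T} (union, +1)
AS@2: {T} ∩ {T} = {T} (intersection, +0)
AOS@2: {T} ∪ {C} = {C,T} (union, +1)
AMOS@2: {C,T} ∩ {T} = {T} (intersection, +0)
AS@3: {C} ∪ {G} = {C,G} (union, +1)
AOS@3: {C,G} ∩ {G} = {G} (intersection, +0)
AMOS@3: {G} ∪ {A} = {A,G} (union, +1)
AS@4: {T} ∪ {C} = {C,T} (union, +1)
AOS@4: {C,T} ∩ {T} = {T} (intersection, +0)
AMOS@4: {T} ∪ {A} = {A,T} (union, +1)
AS@5: {T} ∩ {T} = {T} (intersection, +0)
AOS@5: {T} ∪ {G} = {G,T} (union, +1)
AMOS@5: {G,T} ∪ {A} = {A,G,T} (union, +1)
AS@6: {C} ∪ {G} = {C,G} (union, +1)
AOS@6: {C,G} ∪ {T} = {C,G,T} (union, +1)
AMOS@6: {C,G,T} ∩ {G} = {G} (intersection, +0)
per-site changes: [2, 2, 1, 2, 2, 2, 2]; total = 13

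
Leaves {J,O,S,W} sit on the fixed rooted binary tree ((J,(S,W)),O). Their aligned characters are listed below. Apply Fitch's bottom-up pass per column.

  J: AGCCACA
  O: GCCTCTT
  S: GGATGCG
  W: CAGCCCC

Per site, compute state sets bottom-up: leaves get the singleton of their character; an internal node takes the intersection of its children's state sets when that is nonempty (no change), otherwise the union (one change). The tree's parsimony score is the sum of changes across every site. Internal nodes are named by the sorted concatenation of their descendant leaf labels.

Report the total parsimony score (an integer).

14

SW@0: {G} ∪ {C} = {C,G} (union, +1)
JSW@0: {A} ∪ {C,G} = {A,C,G} (union, +1)
JOSW@0: {A,C,G} ∩ {G} = {G} (intersection, +0)
SW@1: {G} ∪ {A} = {A,G} (union, +1)
JSW@1: {G} ∩ {A,G} = {G} (intersection, +0)
JOSW@1: {G} ∪ {C} = {C,G} (union, +1)
SW@2: {A} ∪ {G} = {A,G} (union, +1)
JSW@2: {C} ∪ {A,G} = {A,C,G} (union, +1)
JOSW@2: {A,C,G} ∩ {C} = {C} (intersection, +0)
SW@3: {T} ∪ {C} = {C,T} (union, +1)
JSW@3: {C} ∩ {C,T} = {C} (intersection, +0)
JOSW@3: {C} ∪ {T} = {C,T} (union, +1)
SW@4: {G} ∪ {C} = {C,G} (union, +1)
JSW@4: {A} ∪ {C,G} = {A,C,G} (union, +1)
JOSW@4: {A,C,G} ∩ {C} = {C} (intersection, +0)
SW@5: {C} ∩ {C} = {C} (intersection, +0)
JSW@5: {C} ∩ {C} = {C} (intersection, +0)
JOSW@5: {C} ∪ {T} = {C,T} (union, +1)
SW@6: {G} ∪ {C} = {C,G} (union, +1)
JSW@6: {A} ∪ {C,G} = {A,C,G} (union, +1)
JOSW@6: {A,C,G} ∪ {T} = {A,C,G,T} (union, +1)
per-site changes: [2, 2, 2, 2, 2, 1, 3]; total = 14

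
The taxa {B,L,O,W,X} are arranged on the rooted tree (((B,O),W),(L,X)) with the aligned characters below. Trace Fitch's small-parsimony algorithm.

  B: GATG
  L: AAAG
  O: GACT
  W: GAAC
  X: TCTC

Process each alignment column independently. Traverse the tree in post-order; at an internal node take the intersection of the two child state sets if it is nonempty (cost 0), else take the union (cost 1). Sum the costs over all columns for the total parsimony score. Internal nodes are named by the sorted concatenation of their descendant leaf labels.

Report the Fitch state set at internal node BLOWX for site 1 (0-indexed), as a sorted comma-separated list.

A

site 0, node BO: B={G} ∩ O={G} → {G} (+0)
site 0, node BOW: BO={G} ∩ W={G} → {G} (+0)
site 0, node LX: L={A} ∪ X={T} → {A,T} (+1)
site 0, node BLOWX: BOW={G} ∪ LX={A,T} → {A,G,T} (+1)
site 1, node BO: B={A} ∩ O={A} → {A} (+0)
site 1, node BOW: BO={A} ∩ W={A} → {A} (+0)
site 1, node LX: L={A} ∪ X={C} → {A,C} (+1)
site 1, node BLOWX: BOW={A} ∩ LX={A,C} → {A} (+0)
site 2, node BO: B={T} ∪ O={C} → {C,T} (+1)
site 2, node BOW: BO={C,T} ∪ W={A} → {A,C,T} (+1)
site 2, node LX: L={A} ∪ X={T} → {A,T} (+1)
site 2, node BLOWX: BOW={A,C,T} ∩ LX={A,T} → {A,T} (+0)
site 3, node BO: B={G} ∪ O={T} → {G,T} (+1)
site 3, node BOW: BO={G,T} ∪ W={C} → {C,G,T} (+1)
site 3, node LX: L={G} ∪ X={C} → {C,G} (+1)
site 3, node BLOWX: BOW={C,G,T} ∩ LX={C,G} → {C,G} (+0)
per-site changes: [2, 1, 3, 3]; total = 9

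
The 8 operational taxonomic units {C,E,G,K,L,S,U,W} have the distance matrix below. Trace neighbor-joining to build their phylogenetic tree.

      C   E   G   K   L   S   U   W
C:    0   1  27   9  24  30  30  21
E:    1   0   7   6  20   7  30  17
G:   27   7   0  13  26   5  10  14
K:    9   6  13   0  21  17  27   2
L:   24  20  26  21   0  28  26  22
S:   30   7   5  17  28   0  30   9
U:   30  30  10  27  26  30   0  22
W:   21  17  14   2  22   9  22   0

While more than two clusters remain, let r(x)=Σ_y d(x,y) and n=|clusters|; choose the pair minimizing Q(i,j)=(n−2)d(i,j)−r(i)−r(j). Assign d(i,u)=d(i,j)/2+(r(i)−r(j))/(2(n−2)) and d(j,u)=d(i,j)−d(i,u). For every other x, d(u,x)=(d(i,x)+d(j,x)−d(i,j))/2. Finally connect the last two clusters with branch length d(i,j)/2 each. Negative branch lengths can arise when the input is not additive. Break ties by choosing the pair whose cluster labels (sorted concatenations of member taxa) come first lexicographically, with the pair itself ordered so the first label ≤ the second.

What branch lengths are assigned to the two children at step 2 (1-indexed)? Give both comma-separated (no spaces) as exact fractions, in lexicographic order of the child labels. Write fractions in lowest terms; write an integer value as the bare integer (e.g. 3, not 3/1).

-1,11

1. join C+E (d=1, Q=-224) ⇒ CE; edges |C|=5, |E|=-4
  updated: d(CE,G)=33/2, d(CE,K)=7, d(CE,L)=43/2, d(CE,S)=18, d(CE,U)=59/2, d(CE,W)=37/2
2. join G+U (d=10, Q=-179) ⇒ GU; edges |G|=-1, |U|=11
  updated: d(CE,GU)=18, d(GU,K)=15, d(GU,L)=21, d(GU,S)=25/2, d(GU,W)=13
3. join K+W (d=2, Q=-237/2) ⇒ KW; edges |K|=11/16, |W|=21/16
  updated: d(CE,KW)=47/4, d(GU,KW)=13, d(KW,L)=41/2, d(KW,S)=12
4. join GU+S (d=25/2, Q=-195/2) ⇒ GSU; edges |GU|=21/4, |S|=29/4
  updated: d(CE,GSU)=47/4, d(GSU,KW)=25/4, d(GSU,L)=73/4
5. join CE+L (d=43/2, Q=-249/4) ⇒ CEL; edges |CE|=111/16, |L|=233/16
  updated: d(CEL,GSU)=17/4, d(CEL,KW)=43/8
6. join CEL+GSU (d=17/4, Q=-127/8) ⇒ CEGLSU; edges |CEL|=27/16, |GSU|=41/16
  updated: d(CEGLSU,KW)=59/16
7. join CEGLSU+KW (d=59/16) ⇒ CEGKLSUW; edges |CEGLSU|=59/32, |KW|=59/32
final tree: ((((C:5,E:-4):111/16,L:233/16):27/16,((G:-1,U:11):21/4,S:29/4):41/16):59/32,(K:11/16,W:21/16):59/32)
total length: 879/16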